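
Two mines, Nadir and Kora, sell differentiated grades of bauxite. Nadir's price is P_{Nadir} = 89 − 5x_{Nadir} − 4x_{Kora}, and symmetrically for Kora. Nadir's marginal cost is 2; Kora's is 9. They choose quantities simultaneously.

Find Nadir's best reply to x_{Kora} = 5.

6.7

Mine Nadir's profit: π = x_{Nadir}(89 − 5x_{Nadir} − 4x_{Kora}) − 2x_{Nadir}.
∂π/∂x_{Nadir} = 87 − 10x_{Nadir} − 4x_{Kora} = 0 ⇒ x_{Nadir} = 8.7 − 0.4x_{Kora}.
At x_{Kora} = 5: x_{Nadir} = 8.7 − 0.4·5 = 6.7.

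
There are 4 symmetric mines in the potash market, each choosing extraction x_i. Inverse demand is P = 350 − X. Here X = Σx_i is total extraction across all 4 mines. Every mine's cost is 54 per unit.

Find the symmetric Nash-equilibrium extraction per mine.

59.2

A representative mine's profit is π_i = x_i(350 − X) − 54x_i, with X = x_i + Σ_{j≠i} x_j.
First-order condition: 296 − 2x_i − Σ_{j≠i} x_j = 0.
Imposing symmetry (x_j = x for all j) turns Σ_{j≠i} x_j into 3x, so 296 = 5x and x = 59.2.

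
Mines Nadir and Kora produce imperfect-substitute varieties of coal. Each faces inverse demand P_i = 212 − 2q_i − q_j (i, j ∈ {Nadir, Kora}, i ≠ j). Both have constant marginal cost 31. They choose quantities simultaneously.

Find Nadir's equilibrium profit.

Mine Nadir's profit: π = q_{Nadir}(212 − 2q_{Nadir} − q_{Kora}) − 31q_{Nadir}.
∂π/∂q_{Nadir} = 181 − 4q_{Nadir} − q_{Kora} = 0 ⇒ q_{Nadir} = 45.25 − 0.25q_{Kora}.
The game is symmetric, so in equilibrium q_{Kora} = q_{Nadir}: the reaction function gives 1.25q_{Nadir} = 45.25, hence q_{Nadir} = 36.2.
P_{Nadir} = 212 − 2·36.2 − 36.2 = 103.4.
Profit = (103.4 − 31)·36.2 = 2620.88.

2620.88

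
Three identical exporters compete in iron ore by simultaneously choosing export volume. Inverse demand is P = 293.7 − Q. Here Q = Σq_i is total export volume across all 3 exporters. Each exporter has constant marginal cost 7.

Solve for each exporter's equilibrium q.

71.675

A representative exporter's profit is π_i = q_i(293.7 − Q) − 7q_i, with Q = q_i + Σ_{j≠i} q_j.
First-order condition: 286.7 − 2q_i − Σ_{j≠i} q_j = 0.
Imposing symmetry (q_j = q for all j) turns Σ_{j≠i} q_j into 2q, so 286.7 = 4q and q = 71.675.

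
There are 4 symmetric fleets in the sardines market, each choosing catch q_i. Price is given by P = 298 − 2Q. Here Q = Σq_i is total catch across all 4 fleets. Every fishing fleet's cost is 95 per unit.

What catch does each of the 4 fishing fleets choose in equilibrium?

20.3

A representative fishing fleet's profit is π_i = q_i(298 − 2Q) − 95q_i, with Q = q_i + Σ_{j≠i} q_j.
First-order condition: 203 − 4q_i − 2Σ_{j≠i} q_j = 0.
With identical fishing fleets, set every q_j = q: then 203 − 4q − 6q = 0, i.e. q = 203/10 = 20.3.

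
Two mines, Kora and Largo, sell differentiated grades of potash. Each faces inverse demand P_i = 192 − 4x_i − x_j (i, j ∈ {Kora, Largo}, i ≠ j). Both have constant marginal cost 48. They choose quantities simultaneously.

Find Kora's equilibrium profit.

1024

Mine Kora's profit: π = x_{Kora}(192 − 4x_{Kora} − x_{Largo}) − 48x_{Kora}.
∂π/∂x_{Kora} = 144 − 8x_{Kora} − x_{Largo} = 0 ⇒ x_{Kora} = 18 − 0.125x_{Largo}.
The game is symmetric, so in equilibrium x_{Largo} = x_{Kora}: the reaction function gives 1.125x_{Kora} = 18, hence x_{Kora} = 16.
P_{Kora} = 192 − 4·16 − 16 = 112.
Profit = (112 − 48)·16 = 1024.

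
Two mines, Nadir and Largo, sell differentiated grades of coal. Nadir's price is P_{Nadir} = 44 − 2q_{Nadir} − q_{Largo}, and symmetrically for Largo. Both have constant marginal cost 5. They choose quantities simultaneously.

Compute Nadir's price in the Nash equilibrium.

20.6

Mine Nadir's profit: π = q_{Nadir}(44 − 2q_{Nadir} − q_{Largo}) − 5q_{Nadir}.
∂π/∂q_{Nadir} = 39 − 4q_{Nadir} − q_{Largo} = 0 ⇒ q_{Nadir} = 9.75 − 0.25q_{Largo}.
The game is symmetric, so in equilibrium q_{Largo} = q_{Nadir}: the reaction function gives 1.25q_{Nadir} = 9.75, hence q_{Nadir} = 7.8.
P_{Nadir} = 44 − 2·7.8 − 7.8 = 20.6.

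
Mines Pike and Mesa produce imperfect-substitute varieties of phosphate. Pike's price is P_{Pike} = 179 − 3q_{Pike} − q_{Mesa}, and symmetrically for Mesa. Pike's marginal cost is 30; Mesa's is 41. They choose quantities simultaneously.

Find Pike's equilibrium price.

94.8

Mine Pike's profit: π = q_{Pike}(179 − 3q_{Pike} − q_{Mesa}) − 30q_{Pike}.
∂π/∂q_{Pike} = 149 − 6q_{Pike} − q_{Mesa} = 0 ⇒ q_{Pike} = 149/6 − (1/6)q_{Mesa}.
Similarly q_{Mesa} = 23 − (1/6)q_{Pike}.
Plugging q_{Mesa} into Pike's best response: q_{Pike} = 149/6 − (1/6)(23 − (1/6)q_{Pike}) ⇒ (35/36)q_{Pike} = 21, so q_{Pike} = 21.6.
Then q_{Mesa} = 23 − (1/6)·21.6 = 19.4.
P_{Pike} = 179 − 3·21.6 − 19.4 = 94.8.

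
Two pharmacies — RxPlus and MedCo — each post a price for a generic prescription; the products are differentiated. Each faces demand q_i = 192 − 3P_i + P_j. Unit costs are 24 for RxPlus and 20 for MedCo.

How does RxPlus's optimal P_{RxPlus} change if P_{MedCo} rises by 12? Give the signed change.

2

RxPlus's profit: π = (P_{RxPlus} − 24)(192 − 3P_{RxPlus} + P_{MedCo}).
∂π/∂P_{RxPlus} = 264 − 6P_{RxPlus} + P_{MedCo} = 0 ⇒ P_{RxPlus} = 44 + (1/6)P_{MedCo}.
The reaction-function slope is 1/6, so a 12-unit rise in P_{MedCo} moves P_{RxPlus} by 1/6 × 12 = 2. RxPlus's best response rises — the actions are strategic complements.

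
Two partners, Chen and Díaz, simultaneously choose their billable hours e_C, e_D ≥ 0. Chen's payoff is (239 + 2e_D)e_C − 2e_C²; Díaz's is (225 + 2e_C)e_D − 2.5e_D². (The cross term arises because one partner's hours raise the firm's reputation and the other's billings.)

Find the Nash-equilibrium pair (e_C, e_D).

Expanding Chen's payoff: 239e_C + 2e_De_C − 2e_C².
∂π/∂e_C = 239 + 2e_D − 4e_C = 0, so e_C = 59.75 + 0.5e_D.
Likewise for Díaz: e_D = 45 + 0.4e_C.
Plugging e_D into Chen's best response: e_C = 59.75 + 0.5(45 + 0.4e_C) ⇒ 0.8e_C = 82.25, so e_C = 102.8125.
Then e_D = 45 + 0.4·102.8125 = 86.125.

102.8125, 86.125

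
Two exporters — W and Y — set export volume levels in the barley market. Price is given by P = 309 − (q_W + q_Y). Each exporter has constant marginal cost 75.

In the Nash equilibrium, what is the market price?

Exporter W's profit: π = q_W(309 − (q_W + q_Y)) − 75q_W.
∂π/∂q_W = 234 − 2q_W − q_Y = 0, so q_W = 117 − 0.5q_Y.
The game is symmetric, so in equilibrium q_Y = q_W: the reaction function gives 1.5q_W = 117, hence q_W = 78.
Equilibrium price: P = 309 − 156 = 153.

153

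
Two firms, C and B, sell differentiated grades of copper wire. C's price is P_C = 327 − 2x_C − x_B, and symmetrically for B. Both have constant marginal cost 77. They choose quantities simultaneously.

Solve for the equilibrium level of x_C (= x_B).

Firm C's profit: π = x_C(327 − 2x_C − x_B) − 77x_C.
∂π/∂x_C = 250 − 4x_C − x_B = 0 ⇒ x_C = 62.5 − 0.25x_B.
The game is symmetric, so in equilibrium x_B = x_C: the reaction function gives 1.25x_C = 62.5, hence x_C = 50.

50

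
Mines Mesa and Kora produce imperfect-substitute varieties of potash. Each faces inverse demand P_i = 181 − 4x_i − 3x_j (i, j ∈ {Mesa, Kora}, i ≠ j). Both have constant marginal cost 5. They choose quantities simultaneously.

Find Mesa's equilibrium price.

69

Mine Mesa's profit: π = x_{Mesa}(181 − 4x_{Mesa} − 3x_{Kora}) − 5x_{Mesa}.
∂π/∂x_{Mesa} = 176 − 8x_{Mesa} − 3x_{Kora} = 0 ⇒ x_{Mesa} = 22 − 0.375x_{Kora}.
The game is symmetric, so in equilibrium x_{Kora} = x_{Mesa}: the reaction function gives 1.375x_{Mesa} = 22, hence x_{Mesa} = 16.
P_{Mesa} = 181 − 4·16 − 3·16 = 69.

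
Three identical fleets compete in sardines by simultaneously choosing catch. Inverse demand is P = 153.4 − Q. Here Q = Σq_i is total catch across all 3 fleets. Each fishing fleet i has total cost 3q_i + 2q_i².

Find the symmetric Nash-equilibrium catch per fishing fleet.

A representative fishing fleet's profit is π_i = q_i(153.4 − Q) − 3q_i − 2q_i², with Q = q_i + Σ_{j≠i} q_j.
First-order condition: 150.4 − 6q_i − Σ_{j≠i} q_j = 0.
In a symmetric equilibrium every fishing fleet chooses the same q, so Σ_{j≠i} q_j = 2q. The condition becomes 150.4 − 8q = 0, giving q = 150.4/8 = 18.8.

18.8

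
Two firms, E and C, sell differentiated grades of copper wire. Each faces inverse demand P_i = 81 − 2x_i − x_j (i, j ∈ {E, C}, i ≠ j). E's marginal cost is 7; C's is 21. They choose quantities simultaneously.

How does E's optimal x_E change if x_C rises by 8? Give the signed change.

Firm E's profit: π = x_E(81 − 2x_E − x_C) − 7x_E.
∂π/∂x_E = 74 − 4x_E − x_C = 0 ⇒ x_E = 18.5 − 0.25x_C.
The reaction-function slope is −0.25, so an 8-unit rise in x_C moves x_E by −0.25 × 8 = −2. E's best response falls — the actions are strategic substitutes.

-2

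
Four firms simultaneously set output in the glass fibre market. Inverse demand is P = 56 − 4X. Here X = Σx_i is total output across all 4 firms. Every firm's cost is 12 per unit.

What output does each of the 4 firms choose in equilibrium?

2.2

A representative firm's profit is π_i = x_i(56 − 4X) − 12x_i, with X = x_i + Σ_{j≠i} x_j.
First-order condition: 44 − 8x_i − 4Σ_{j≠i} x_j = 0.
In a symmetric equilibrium every firm chooses the same x, so Σ_{j≠i} x_j = 3x. The condition becomes 44 − 20x = 0, giving x = 44/20 = 2.2.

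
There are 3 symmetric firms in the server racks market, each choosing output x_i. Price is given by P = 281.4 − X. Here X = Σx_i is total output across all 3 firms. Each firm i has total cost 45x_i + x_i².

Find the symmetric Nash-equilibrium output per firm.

A representative firm's profit is π_i = x_i(281.4 − X) − 45x_i − x_i², with X = x_i + Σ_{j≠i} x_j.
First-order condition: 236.4 − 4x_i − Σ_{j≠i} x_j = 0.
In a symmetric equilibrium every firm chooses the same x, so Σ_{j≠i} x_j = 2x. The condition becomes 236.4 − 6x = 0, giving x = 236.4/6 = 39.4.

39.4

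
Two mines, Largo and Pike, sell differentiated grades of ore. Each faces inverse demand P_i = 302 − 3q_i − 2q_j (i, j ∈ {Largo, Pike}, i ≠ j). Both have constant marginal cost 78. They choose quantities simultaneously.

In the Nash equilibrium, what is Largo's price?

Mine Largo's profit: π = q_{Largo}(302 − 3q_{Largo} − 2q_{Pike}) − 78q_{Largo}.
∂π/∂q_{Largo} = 224 − 6q_{Largo} − 2q_{Pike} = 0 ⇒ q_{Largo} = 112/3 − (1/3)q_{Pike}.
By symmetry q_{Pike} = q_{Largo}; substituting into the reaction function, (4/3)q_{Largo} = 112/3 and q_{Largo} = 28.
P_{Largo} = 302 − 3·28 − 2·28 = 162.

162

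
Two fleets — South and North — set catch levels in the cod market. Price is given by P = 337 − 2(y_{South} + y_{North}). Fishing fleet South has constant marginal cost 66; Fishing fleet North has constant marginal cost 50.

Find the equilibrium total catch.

93

Fishing fleet South's profit: π = y_{South}(337 − 2(y_{South} + y_{North})) − 66y_{South}.
∂π/∂y_{South} = 271 − 4y_{South} − 2y_{North} = 0, so y_{South} = 67.75 − 0.5y_{North}.
By the same steps for North: y_{North} = 71.75 − 0.5y_{South}.
Substituting the second reaction function into the first: y_{South} = 67.75 − 0.5(71.75 − 0.5y_{South}), which gives 0.75y_{South} = 31.875 ⇒ y_{South} = 42.5.
Then y_{North} = 71.75 − 0.5·42.5 = 50.5.
Total catch: 42.5 + 50.5 = 93.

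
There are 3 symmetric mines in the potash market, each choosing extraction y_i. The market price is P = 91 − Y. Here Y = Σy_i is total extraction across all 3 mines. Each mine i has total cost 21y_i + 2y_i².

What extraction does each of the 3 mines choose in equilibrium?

8.75

A representative mine's profit is π_i = y_i(91 − Y) − 21y_i − 2y_i², with Y = y_i + Σ_{j≠i} y_j.
First-order condition: 70 − 6y_i − Σ_{j≠i} y_j = 0.
In a symmetric equilibrium every mine chooses the same y, so Σ_{j≠i} y_j = 2y. The condition becomes 70 − 8y = 0, giving y = 70/8 = 8.75.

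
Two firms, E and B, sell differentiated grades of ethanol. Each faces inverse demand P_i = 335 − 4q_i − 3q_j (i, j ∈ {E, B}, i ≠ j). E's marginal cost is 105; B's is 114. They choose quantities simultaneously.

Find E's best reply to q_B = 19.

Firm E's profit: π = q_E(335 − 4q_E − 3q_B) − 105q_E.
∂π/∂q_E = 230 − 8q_E − 3q_B = 0 ⇒ q_E = 28.75 − 0.375q_B.
At q_B = 19: q_E = 28.75 − 0.375·19 = 21.625.

21.625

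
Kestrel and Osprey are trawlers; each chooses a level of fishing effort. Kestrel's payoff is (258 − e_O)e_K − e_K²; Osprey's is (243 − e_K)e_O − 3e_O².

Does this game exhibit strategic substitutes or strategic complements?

Expanding Kestrel's payoff: 258e_K − e_Oe_K − e_K².
∂π/∂e_K = 258 − e_O − 2e_K = 0, so e_K = 129 − 0.5e_O.
The best-response slope de_K/de_O = −0.5 < 0: the reaction function is downward-sloping, so the choices are strategic substitutes.

strategic substitutes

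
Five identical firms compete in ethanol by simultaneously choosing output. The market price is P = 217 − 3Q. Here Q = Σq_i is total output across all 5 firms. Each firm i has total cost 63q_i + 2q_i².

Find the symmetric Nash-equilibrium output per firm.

A representative firm's profit is π_i = q_i(217 − 3Q) − 63q_i − 2q_i², with Q = q_i + Σ_{j≠i} q_j.
First-order condition: 154 − 10q_i − 3Σ_{j≠i} q_j = 0.
In a symmetric equilibrium every firm chooses the same q, so Σ_{j≠i} q_j = 4q. The condition becomes 154 − 22q = 0, giving q = 154/22 = 7.

7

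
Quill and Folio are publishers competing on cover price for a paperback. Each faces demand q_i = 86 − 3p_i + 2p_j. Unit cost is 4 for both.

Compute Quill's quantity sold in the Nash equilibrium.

61.5

Quill's profit: π = (p_{Quill} − 4)(86 − 3p_{Quill} + 2p_{Folio}).
∂π/∂p_{Quill} = 98 − 6p_{Quill} + 2p_{Folio} = 0 ⇒ p_{Quill} = 49/3 + (1/3)p_{Folio}.
By symmetry p_{Folio} = p_{Quill}; substituting into the reaction function, (2/3)p_{Quill} = 49/3 and p_{Quill} = 24.5.
q_{Quill} = 86 − 3·24.5 + 2·24.5 = 61.5.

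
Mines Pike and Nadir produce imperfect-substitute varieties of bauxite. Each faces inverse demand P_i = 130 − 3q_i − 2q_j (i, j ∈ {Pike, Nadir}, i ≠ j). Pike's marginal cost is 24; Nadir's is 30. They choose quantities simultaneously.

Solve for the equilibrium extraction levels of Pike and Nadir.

Mine Pike's profit: π = q_{Pike}(130 − 3q_{Pike} − 2q_{Nadir}) − 24q_{Pike}.
∂π/∂q_{Pike} = 106 − 6q_{Pike} − 2q_{Nadir} = 0 ⇒ q_{Pike} = 53/3 − (1/3)q_{Nadir}.
Similarly q_{Nadir} = 50/3 − (1/3)q_{Pike}.
Solving the two reaction functions simultaneously: (1 − (−1/3)(−1/3))q_{Pike} = 53/3 − (1/3)·(50/3), so (8/9)q_{Pike} = 109/9 and q_{Pike} = 13.625.
Then q_{Nadir} = 50/3 − (1/3)·13.625 = 12.125.

13.625, 12.125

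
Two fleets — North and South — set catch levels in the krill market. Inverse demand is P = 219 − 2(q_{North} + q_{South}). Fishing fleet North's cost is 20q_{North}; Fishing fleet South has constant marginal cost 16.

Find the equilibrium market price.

85

Fishing fleet North's profit: π = q_{North}(219 − 2(q_{North} + q_{South})) − 20q_{North}.
∂π/∂q_{North} = 199 − 4q_{North} − 2q_{South} = 0, so q_{North} = 49.75 − 0.5q_{South}.
By the same steps for South: q_{South} = 50.75 − 0.5q_{North}.
Plugging q_{South} into North's best response: q_{North} = 49.75 − 0.5(50.75 − 0.5q_{North}) ⇒ 0.75q_{North} = 24.375, so q_{North} = 32.5.
Then q_{South} = 50.75 − 0.5·32.5 = 34.5.
Equilibrium price: P = 219 − 2·67 = 85.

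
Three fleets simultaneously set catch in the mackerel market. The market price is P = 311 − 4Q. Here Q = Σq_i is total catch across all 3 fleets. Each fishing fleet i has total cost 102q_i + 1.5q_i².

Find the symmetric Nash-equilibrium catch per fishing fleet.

11

A representative fishing fleet's profit is π_i = q_i(311 − 4Q) − 102q_i − 1.5q_i², with Q = q_i + Σ_{j≠i} q_j.
First-order condition: 209 − 11q_i − 4Σ_{j≠i} q_j = 0.
Imposing symmetry (q_j = q for all j) turns Σ_{j≠i} q_j into 2q, so 209 = 19q and q = 11.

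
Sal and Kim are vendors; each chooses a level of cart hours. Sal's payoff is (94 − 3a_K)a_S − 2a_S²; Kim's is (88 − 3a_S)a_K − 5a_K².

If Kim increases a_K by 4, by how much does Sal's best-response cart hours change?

Expanding Sal's payoff: 94a_S − 3a_Ka_S − 2a_S².
∂π/∂a_S = 94 − 3a_K − 4a_S = 0, so a_S = 23.5 − 0.75a_K.
The reaction-function slope is −0.75, so a 4-unit rise in a_K moves a_S by −0.75 × 4 = −3. Sal's best response falls — the actions are strategic substitutes.

-3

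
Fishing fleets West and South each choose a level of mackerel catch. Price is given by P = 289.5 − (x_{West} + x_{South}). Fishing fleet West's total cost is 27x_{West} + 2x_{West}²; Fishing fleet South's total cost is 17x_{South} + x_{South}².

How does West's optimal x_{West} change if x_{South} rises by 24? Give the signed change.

-4

Fishing fleet West's profit: π = x_{West}(289.5 − (x_{West} + x_{South})) − 27x_{West} − 2x_{West}².
∂π/∂x_{West} = 262.5 − 6x_{West} − x_{South} = 0, so x_{West} = 43.75 − (1/6)x_{South}.
The reaction-function slope is −1/6, so a 24-unit rise in x_{South} moves x_{West} by −1/6 × 24 = −4. West's best response falls — the actions are strategic substitutes.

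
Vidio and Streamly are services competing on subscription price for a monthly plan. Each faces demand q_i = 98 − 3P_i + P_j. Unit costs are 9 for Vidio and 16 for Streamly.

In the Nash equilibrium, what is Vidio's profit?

826.68

Vidio's profit: π = (P_{Vidio} − 9)(98 − 3P_{Vidio} + P_{Streamly}).
∂π/∂P_{Vidio} = 125 − 6P_{Vidio} + P_{Streamly} = 0 ⇒ P_{Vidio} = 125/6 + (1/6)P_{Streamly}.
Similarly P_{Streamly} = 73/3 + (1/6)P_{Vidio}.
Solving the two reaction functions simultaneously: (1 − (1/6)(1/6))P_{Vidio} = 125/6 + (1/6)·(73/3), so (35/36)P_{Vidio} = 224/9 and P_{Vidio} = 25.6.
Then P_{Streamly} = 73/3 + (1/6)·25.6 = 28.6.
q_{Vidio} = 98 − 3·25.6 + 28.6 = 49.8.
Profit = (25.6 − 9)·49.8 = 826.68.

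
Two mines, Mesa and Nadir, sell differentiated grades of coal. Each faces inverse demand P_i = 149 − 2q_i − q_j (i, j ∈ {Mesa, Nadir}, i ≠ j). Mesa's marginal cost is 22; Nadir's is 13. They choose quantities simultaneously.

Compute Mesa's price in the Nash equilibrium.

Mine Mesa's profit: π = q_{Mesa}(149 − 2q_{Mesa} − q_{Nadir}) − 22q_{Mesa}.
∂π/∂q_{Mesa} = 127 − 4q_{Mesa} − q_{Nadir} = 0 ⇒ q_{Mesa} = 31.75 − 0.25q_{Nadir}.
Similarly q_{Nadir} = 34 − 0.25q_{Mesa}.
Substituting the second reaction function into the first: q_{Mesa} = 31.75 − 0.25(34 − 0.25q_{Mesa}), which gives 0.9375q_{Mesa} = 23.25 ⇒ q_{Mesa} = 24.8.
Then q_{Nadir} = 34 − 0.25·24.8 = 27.8.
P_{Mesa} = 149 − 2·24.8 − 27.8 = 71.6.

71.6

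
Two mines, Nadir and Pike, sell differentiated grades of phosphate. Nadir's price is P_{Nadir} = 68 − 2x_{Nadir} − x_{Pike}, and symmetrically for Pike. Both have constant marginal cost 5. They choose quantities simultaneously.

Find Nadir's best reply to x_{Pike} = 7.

14

Mine Nadir's profit: π = x_{Nadir}(68 − 2x_{Nadir} − x_{Pike}) − 5x_{Nadir}.
∂π/∂x_{Nadir} = 63 − 4x_{Nadir} − x_{Pike} = 0 ⇒ x_{Nadir} = 15.75 − 0.25x_{Pike}.
At x_{Pike} = 7: x_{Nadir} = 15.75 − 0.25·7 = 14.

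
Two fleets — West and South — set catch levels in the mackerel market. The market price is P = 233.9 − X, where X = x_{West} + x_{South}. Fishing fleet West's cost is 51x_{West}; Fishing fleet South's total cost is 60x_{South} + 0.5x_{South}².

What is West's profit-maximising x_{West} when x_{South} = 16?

Fishing fleet West's profit: π = x_{West}(233.9 − (x_{West} + x_{South})) − 51x_{West}.
∂π/∂x_{West} = 182.9 − 2x_{West} − x_{South} = 0, so x_{West} = 91.45 − 0.5x_{South}.
At x_{South} = 16: x_{West} = 91.45 − 0.5·16 = 83.45.

83.45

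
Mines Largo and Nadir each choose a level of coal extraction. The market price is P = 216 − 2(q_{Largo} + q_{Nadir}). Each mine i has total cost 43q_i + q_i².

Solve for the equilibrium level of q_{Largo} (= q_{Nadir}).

Mine Largo's profit: π = q_{Largo}(216 − 2(q_{Largo} + q_{Nadir})) − 43q_{Largo} − q_{Largo}².
∂π/∂q_{Largo} = 173 − 6q_{Largo} − 2q_{Nadir} = 0, so q_{Largo} = 173/6 − (1/3)q_{Nadir}.
By symmetry q_{Nadir} = q_{Largo}; substituting into the reaction function, (4/3)q_{Largo} = 173/6 and q_{Largo} = 21.625.

21.625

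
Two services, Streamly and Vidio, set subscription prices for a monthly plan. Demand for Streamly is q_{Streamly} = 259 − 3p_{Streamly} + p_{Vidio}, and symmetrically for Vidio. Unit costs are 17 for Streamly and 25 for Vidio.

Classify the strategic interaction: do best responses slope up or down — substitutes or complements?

Streamly's profit: π = (p_{Streamly} − 17)(259 − 3p_{Streamly} + p_{Vidio}).
∂π/∂p_{Streamly} = 310 − 6p_{Streamly} + p_{Vidio} = 0 ⇒ p_{Streamly} = 155/3 + (1/6)p_{Vidio}.
The best-response slope dp_{Streamly}/dp_{Vidio} = 1/6 > 0: the reaction function is upward-sloping, so the choices are strategic complements.

strategic complements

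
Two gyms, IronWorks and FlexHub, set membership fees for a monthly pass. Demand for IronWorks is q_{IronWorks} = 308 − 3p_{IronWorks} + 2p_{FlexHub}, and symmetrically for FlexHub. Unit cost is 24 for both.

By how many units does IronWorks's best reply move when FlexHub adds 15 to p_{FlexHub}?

IronWorks's profit: π = (p_{IronWorks} − 24)(308 − 3p_{IronWorks} + 2p_{FlexHub}).
∂π/∂p_{IronWorks} = 380 − 6p_{IronWorks} + 2p_{FlexHub} = 0 ⇒ p_{IronWorks} = 190/3 + (1/3)p_{FlexHub}.
The reaction-function slope is 1/3, so a 15-unit rise in p_{FlexHub} moves p_{IronWorks} by 1/3 × 15 = 5. IronWorks's best response rises — the actions are strategic complements.

5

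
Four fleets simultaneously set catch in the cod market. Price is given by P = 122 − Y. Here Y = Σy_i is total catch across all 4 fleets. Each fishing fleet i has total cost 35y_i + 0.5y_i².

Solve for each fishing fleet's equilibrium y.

14.5

A representative fishing fleet's profit is π_i = y_i(122 − Y) − 35y_i − 0.5y_i², with Y = y_i + Σ_{j≠i} y_j.
First-order condition: 87 − 3y_i − Σ_{j≠i} y_j = 0.
With identical fishing fleets, set every y_j = y: then 87 − 3y − 3y = 0, i.e. y = 87/6 = 14.5.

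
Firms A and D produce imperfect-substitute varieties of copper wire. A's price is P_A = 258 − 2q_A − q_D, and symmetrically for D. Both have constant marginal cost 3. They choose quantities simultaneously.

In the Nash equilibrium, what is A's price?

Firm A's profit: π = q_A(258 − 2q_A − q_D) − 3q_A.
∂π/∂q_A = 255 − 4q_A − q_D = 0 ⇒ q_A = 63.75 − 0.25q_D.
Setting q_A = q_D in the reaction function: q_A = 63.75 − 0.25q_A, so q_A = 63.75 / 1.25 = 51.
P_A = 258 − 2·51 − 51 = 105.

105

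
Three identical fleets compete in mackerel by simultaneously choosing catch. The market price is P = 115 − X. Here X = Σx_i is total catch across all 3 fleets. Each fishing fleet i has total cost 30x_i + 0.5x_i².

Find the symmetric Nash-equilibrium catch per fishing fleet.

A representative fishing fleet's profit is π_i = x_i(115 − X) − 30x_i − 0.5x_i², with X = x_i + Σ_{j≠i} x_j.
First-order condition: 85 − 3x_i − Σ_{j≠i} x_j = 0.
In a symmetric equilibrium every fishing fleet chooses the same x, so Σ_{j≠i} x_j = 2x. The condition becomes 85 − 5x = 0, giving x = 85/5 = 17.

17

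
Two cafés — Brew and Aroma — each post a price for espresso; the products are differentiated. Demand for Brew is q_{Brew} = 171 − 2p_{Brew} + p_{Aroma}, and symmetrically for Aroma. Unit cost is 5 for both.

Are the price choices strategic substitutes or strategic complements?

strategic complements

Brew's profit: π = (p_{Brew} − 5)(171 − 2p_{Brew} + p_{Aroma}).
∂π/∂p_{Brew} = 181 − 4p_{Brew} + p_{Aroma} = 0 ⇒ p_{Brew} = 45.25 + 0.25p_{Aroma}.
The best-response slope dp_{Brew}/dp_{Aroma} = 0.25 > 0: the reaction function is upward-sloping, so the choices are strategic complements.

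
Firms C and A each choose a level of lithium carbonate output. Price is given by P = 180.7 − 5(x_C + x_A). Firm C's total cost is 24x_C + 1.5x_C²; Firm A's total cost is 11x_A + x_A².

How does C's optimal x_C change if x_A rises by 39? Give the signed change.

-15

Firm C's profit: π = x_C(180.7 − 5(x_C + x_A)) − 24x_C − 1.5x_C².
∂π/∂x_C = 156.7 − 13x_C − 5x_A = 0, so x_C = 1567/130 − (5/13)x_A.
The reaction-function slope is −5/13, so a 39-unit rise in x_A moves x_C by −5/13 × 39 = −15. C's best response falls — the actions are strategic substitutes.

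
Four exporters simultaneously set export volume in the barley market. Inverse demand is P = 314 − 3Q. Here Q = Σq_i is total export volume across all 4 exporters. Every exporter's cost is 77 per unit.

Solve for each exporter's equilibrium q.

15.8

A representative exporter's profit is π_i = q_i(314 − 3Q) − 77q_i, with Q = q_i + Σ_{j≠i} q_j.
First-order condition: 237 − 6q_i − 3Σ_{j≠i} q_j = 0.
Imposing symmetry (q_j = q for all j) turns Σ_{j≠i} q_j into 3q, so 237 = 15q and q = 15.8.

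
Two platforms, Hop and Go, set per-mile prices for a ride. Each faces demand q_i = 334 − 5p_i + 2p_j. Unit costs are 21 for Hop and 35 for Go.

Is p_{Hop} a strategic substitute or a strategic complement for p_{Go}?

strategic complements

Hop's profit: π = (p_{Hop} − 21)(334 − 5p_{Hop} + 2p_{Go}).
∂π/∂p_{Hop} = 439 − 10p_{Hop} + 2p_{Go} = 0 ⇒ p_{Hop} = 43.9 + 0.2p_{Go}.
The best-response slope dp_{Hop}/dp_{Go} = 0.2 > 0: the reaction function is upward-sloping, so the choices are strategic complements.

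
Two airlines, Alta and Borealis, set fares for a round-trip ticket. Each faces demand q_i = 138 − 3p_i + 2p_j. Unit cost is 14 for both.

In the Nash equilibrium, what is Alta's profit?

2883

Alta's profit: π = (p_{Alta} − 14)(138 − 3p_{Alta} + 2p_{Borealis}).
∂π/∂p_{Alta} = 180 − 6p_{Alta} + 2p_{Borealis} = 0 ⇒ p_{Alta} = 30 + (1/3)p_{Borealis}.
The game is symmetric, so in equilibrium p_{Borealis} = p_{Alta}: the reaction function gives (2/3)p_{Alta} = 30, hence p_{Alta} = 45.
q_{Alta} = 138 − 3·45 + 2·45 = 93.
Profit = (45 − 14)·93 = 2883.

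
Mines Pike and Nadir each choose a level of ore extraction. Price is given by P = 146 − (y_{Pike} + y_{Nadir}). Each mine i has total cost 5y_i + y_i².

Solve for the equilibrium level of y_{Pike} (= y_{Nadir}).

Mine Pike's profit: π = y_{Pike}(146 − (y_{Pike} + y_{Nadir})) − 5y_{Pike} − y_{Pike}².
∂π/∂y_{Pike} = 141 − 4y_{Pike} − y_{Nadir} = 0, so y_{Pike} = 35.25 − 0.25y_{Nadir}.
Setting y_{Pike} = y_{Nadir} in the reaction function: y_{Pike} = 35.25 − 0.25y_{Pike}, so y_{Pike} = 35.25 / 1.25 = 28.2.

28.2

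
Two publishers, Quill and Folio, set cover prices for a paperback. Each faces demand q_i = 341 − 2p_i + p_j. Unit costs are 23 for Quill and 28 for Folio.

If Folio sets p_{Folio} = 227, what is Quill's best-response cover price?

153.5

Quill's profit: π = (p_{Quill} − 23)(341 − 2p_{Quill} + p_{Folio}).
∂π/∂p_{Quill} = 387 − 4p_{Quill} + p_{Folio} = 0 ⇒ p_{Quill} = 96.75 + 0.25p_{Folio}.
At p_{Folio} = 227: p_{Quill} = 96.75 + 0.25·227 = 153.5.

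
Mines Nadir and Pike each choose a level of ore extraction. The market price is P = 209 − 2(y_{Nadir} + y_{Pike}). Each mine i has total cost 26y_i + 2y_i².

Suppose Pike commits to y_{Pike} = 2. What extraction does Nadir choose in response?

Mine Nadir's profit: π = y_{Nadir}(209 − 2(y_{Nadir} + y_{Pike})) − 26y_{Nadir} − 2y_{Nadir}².
∂π/∂y_{Nadir} = 183 − 8y_{Nadir} − 2y_{Pike} = 0, so y_{Nadir} = 22.875 − 0.25y_{Pike}.
At y_{Pike} = 2: y_{Nadir} = 22.875 − 0.25·2 = 22.375.

22.375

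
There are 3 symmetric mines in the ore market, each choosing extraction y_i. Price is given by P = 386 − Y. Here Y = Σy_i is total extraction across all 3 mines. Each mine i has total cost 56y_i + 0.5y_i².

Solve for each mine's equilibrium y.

A representative mine's profit is π_i = y_i(386 − Y) − 56y_i − 0.5y_i², with Y = y_i + Σ_{j≠i} y_j.
First-order condition: 330 − 3y_i − Σ_{j≠i} y_j = 0.
Imposing symmetry (y_j = y for all j) turns Σ_{j≠i} y_j into 2y, so 330 = 5y and y = 66.

66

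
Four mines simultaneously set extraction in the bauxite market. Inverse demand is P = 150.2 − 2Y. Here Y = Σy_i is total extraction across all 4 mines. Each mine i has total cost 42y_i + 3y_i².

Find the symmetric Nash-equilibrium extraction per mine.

6.7625

A representative mine's profit is π_i = y_i(150.2 − 2Y) − 42y_i − 3y_i², with Y = y_i + Σ_{j≠i} y_j.
First-order condition: 108.2 − 10y_i − 2Σ_{j≠i} y_j = 0.
With identical mines, set every y_j = y: then 108.2 − 10y − 6y = 0, i.e. y = 108.2/16 = 6.7625.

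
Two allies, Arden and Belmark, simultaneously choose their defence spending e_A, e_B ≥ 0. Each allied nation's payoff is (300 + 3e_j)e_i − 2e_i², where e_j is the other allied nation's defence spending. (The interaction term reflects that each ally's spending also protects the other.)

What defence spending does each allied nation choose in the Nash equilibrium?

300

Arden's payoff is (300 + 3e_B)e_A − 2e_A².
∂π/∂e_A = 300 + 3e_B − 4e_A = 0, so e_A = 75 + 0.75e_B.
By symmetry e_B = e_A; substituting into the reaction function, 0.25e_A = 75 and e_A = 300.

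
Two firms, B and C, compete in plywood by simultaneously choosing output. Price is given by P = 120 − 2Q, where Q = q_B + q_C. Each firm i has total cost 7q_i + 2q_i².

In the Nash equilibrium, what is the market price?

Firm B's profit: π = q_B(120 − 2(q_B + q_C)) − 7q_B − 2q_B².
∂π/∂q_B = 113 − 8q_B − 2q_C = 0, so q_B = 14.125 − 0.25q_C.
By symmetry q_C = q_B; substituting into the reaction function, 1.25q_B = 14.125 and q_B = 11.3.
Equilibrium price: P = 120 − 2·22.6 = 74.8.

74.8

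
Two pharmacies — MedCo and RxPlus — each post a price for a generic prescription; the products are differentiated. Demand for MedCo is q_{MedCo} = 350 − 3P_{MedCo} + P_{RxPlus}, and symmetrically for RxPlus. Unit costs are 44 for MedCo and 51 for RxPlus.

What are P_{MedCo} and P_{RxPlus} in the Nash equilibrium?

MedCo's profit: π = (P_{MedCo} − 44)(350 − 3P_{MedCo} + P_{RxPlus}).
∂π/∂P_{MedCo} = 482 − 6P_{MedCo} + P_{RxPlus} = 0 ⇒ P_{MedCo} = 241/3 + (1/6)P_{RxPlus}.
Similarly P_{RxPlus} = 503/6 + (1/6)P_{MedCo}.
Substituting the second reaction function into the first: P_{MedCo} = 241/3 + (1/6)(503/6 + (1/6)P_{MedCo}), which gives (35/36)P_{MedCo} = 3395/36 ⇒ P_{MedCo} = 97.
Then P_{RxPlus} = 503/6 + (1/6)·97 = 100.

97, 100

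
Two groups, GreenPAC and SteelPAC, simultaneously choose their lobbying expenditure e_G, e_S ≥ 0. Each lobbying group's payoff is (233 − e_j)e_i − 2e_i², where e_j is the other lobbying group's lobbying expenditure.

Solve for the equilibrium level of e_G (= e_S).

GreenPAC's payoff is (233 − e_S)e_G − 2e_G².
∂π/∂e_G = 233 − e_S − 4e_G = 0, so e_G = 58.25 − 0.25e_S.
By symmetry e_S = e_G; substituting into the reaction function, 1.25e_G = 58.25 and e_G = 46.6.

46.6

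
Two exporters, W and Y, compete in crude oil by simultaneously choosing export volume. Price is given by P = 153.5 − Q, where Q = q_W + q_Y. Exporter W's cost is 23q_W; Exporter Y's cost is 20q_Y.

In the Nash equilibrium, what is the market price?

65.5

Exporter W's profit: π = q_W(153.5 − (q_W + q_Y)) − 23q_W.
∂π/∂q_W = 130.5 − 2q_W − q_Y = 0, so q_W = 65.25 − 0.5q_Y.
By the same steps for Y: q_Y = 66.75 − 0.5q_W.
Solving the two reaction functions simultaneously: (1 − (−0.5)(−0.5))q_W = 65.25 − 0.5·66.75, so 0.75q_W = 31.875 and q_W = 42.5.
Then q_Y = 66.75 − 0.5·42.5 = 45.5.
Equilibrium price: P = 153.5 − 88 = 65.5.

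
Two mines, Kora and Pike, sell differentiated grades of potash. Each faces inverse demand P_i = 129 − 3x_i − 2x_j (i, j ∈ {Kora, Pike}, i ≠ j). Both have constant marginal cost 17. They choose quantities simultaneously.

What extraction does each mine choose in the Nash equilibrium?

Mine Kora's profit: π = x_{Kora}(129 − 3x_{Kora} − 2x_{Pike}) − 17x_{Kora}.
∂π/∂x_{Kora} = 112 − 6x_{Kora} − 2x_{Pike} = 0 ⇒ x_{Kora} = 56/3 − (1/3)x_{Pike}.
The game is symmetric, so in equilibrium x_{Pike} = x_{Kora}: the reaction function gives (4/3)x_{Kora} = 56/3, hence x_{Kora} = 14.

14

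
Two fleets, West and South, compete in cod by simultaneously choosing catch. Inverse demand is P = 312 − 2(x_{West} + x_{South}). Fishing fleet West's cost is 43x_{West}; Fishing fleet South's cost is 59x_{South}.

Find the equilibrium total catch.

87

Fishing fleet West's profit: π = x_{West}(312 − 2(x_{West} + x_{South})) − 43x_{West}.
∂π/∂x_{West} = 269 − 4x_{West} − 2x_{South} = 0, so x_{West} = 67.25 − 0.5x_{South}.
By the same steps for South: x_{South} = 63.25 − 0.5x_{West}.
Plugging x_{South} into West's best response: x_{West} = 67.25 − 0.5(63.25 − 0.5x_{West}) ⇒ 0.75x_{West} = 35.625, so x_{West} = 47.5.
Then x_{South} = 63.25 − 0.5·47.5 = 39.5.
Total catch: 47.5 + 39.5 = 87.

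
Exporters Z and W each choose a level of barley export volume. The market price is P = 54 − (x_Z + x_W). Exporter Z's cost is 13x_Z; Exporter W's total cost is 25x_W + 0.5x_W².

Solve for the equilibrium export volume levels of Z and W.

Exporter Z's profit: π = x_Z(54 − (x_Z + x_W)) − 13x_Z.
∂π/∂x_Z = 41 − 2x_Z − x_W = 0, so x_Z = 20.5 − 0.5x_W.
For W: ∂π/∂x_W = 29 − 3x_W − x_Z = 0 ⇒ x_W = 29/3 − (1/3)x_Z.
Plugging x_W into Z's best response: x_Z = 20.5 − 0.5(29/3 − (1/3)x_Z) ⇒ (5/6)x_Z = 47/3, so x_Z = 18.8.
Then x_W = 29/3 − (1/3)·18.8 = 3.4.

18.8, 3.4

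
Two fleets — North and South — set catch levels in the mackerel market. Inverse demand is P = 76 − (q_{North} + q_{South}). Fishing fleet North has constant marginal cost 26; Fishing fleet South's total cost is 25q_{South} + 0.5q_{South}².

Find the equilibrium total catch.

30.2

Fishing fleet North's profit: π = q_{North}(76 − (q_{North} + q_{South})) − 26q_{North}.
∂π/∂q_{North} = 50 − 2q_{North} − q_{South} = 0, so q_{North} = 25 − 0.5q_{South}.
For South: ∂π/∂q_{South} = 51 − 3q_{South} − q_{North} = 0 ⇒ q_{South} = 17 − (1/3)q_{North}.
Solving the two reaction functions simultaneously: (1 − (−0.5)(−1/3))q_{North} = 25 − 0.5·17, so (5/6)q_{North} = 16.5 and q_{North} = 19.8.
Then q_{South} = 17 − (1/3)·19.8 = 10.4.
Total catch: 19.8 + 10.4 = 30.2.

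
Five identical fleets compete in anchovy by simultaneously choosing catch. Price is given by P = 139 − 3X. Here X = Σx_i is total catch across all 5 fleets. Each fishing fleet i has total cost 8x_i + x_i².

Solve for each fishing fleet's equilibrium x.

6.55

A representative fishing fleet's profit is π_i = x_i(139 − 3X) − 8x_i − x_i², with X = x_i + Σ_{j≠i} x_j.
First-order condition: 131 − 8x_i − 3Σ_{j≠i} x_j = 0.
In a symmetric equilibrium every fishing fleet chooses the same x, so Σ_{j≠i} x_j = 4x. The condition becomes 131 − 20x = 0, giving x = 131/20 = 6.55.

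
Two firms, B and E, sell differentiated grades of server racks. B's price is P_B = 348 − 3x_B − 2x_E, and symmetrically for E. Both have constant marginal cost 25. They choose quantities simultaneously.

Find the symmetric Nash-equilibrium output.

Firm B's profit: π = x_B(348 − 3x_B − 2x_E) − 25x_B.
∂π/∂x_B = 323 − 6x_B − 2x_E = 0 ⇒ x_B = 323/6 − (1/3)x_E.
By symmetry x_E = x_B; substituting into the reaction function, (4/3)x_B = 323/6 and x_B = 40.375.

40.375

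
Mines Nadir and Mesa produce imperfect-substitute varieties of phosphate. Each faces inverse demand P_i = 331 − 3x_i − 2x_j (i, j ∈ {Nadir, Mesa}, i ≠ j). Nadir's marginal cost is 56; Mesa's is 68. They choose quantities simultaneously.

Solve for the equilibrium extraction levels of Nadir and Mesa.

35.125, 32.125

Mine Nadir's profit: π = x_{Nadir}(331 − 3x_{Nadir} − 2x_{Mesa}) − 56x_{Nadir}.
∂π/∂x_{Nadir} = 275 − 6x_{Nadir} − 2x_{Mesa} = 0 ⇒ x_{Nadir} = 275/6 − (1/3)x_{Mesa}.
Similarly x_{Mesa} = 263/6 − (1/3)x_{Nadir}.
Solving the two reaction functions simultaneously: (1 − (−1/3)(−1/3))x_{Nadir} = 275/6 − (1/3)·(263/6), so (8/9)x_{Nadir} = 281/9 and x_{Nadir} = 35.125.
Then x_{Mesa} = 263/6 − (1/3)·35.125 = 32.125.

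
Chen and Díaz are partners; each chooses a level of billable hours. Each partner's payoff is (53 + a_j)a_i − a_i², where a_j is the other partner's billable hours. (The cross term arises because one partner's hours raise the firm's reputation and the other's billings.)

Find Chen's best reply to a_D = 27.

40

Chen's payoff is (53 + a_D)a_C − a_C².
∂π/∂a_C = 53 + a_D − 2a_C = 0, so a_C = 26.5 + 0.5a_D.
At a_D = 27: a_C = 26.5 + 0.5·27 = 40.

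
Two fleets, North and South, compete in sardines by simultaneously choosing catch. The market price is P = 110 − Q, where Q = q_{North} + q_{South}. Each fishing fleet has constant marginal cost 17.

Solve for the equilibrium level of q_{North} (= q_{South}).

Fishing fleet North's profit: π = q_{North}(110 − (q_{North} + q_{South})) − 17q_{North}.
∂π/∂q_{North} = 93 − 2q_{North} − q_{South} = 0, so q_{North} = 46.5 − 0.5q_{South}.
By symmetry q_{South} = q_{North}; substituting into the reaction function, 1.5q_{North} = 46.5 and q_{North} = 31.

31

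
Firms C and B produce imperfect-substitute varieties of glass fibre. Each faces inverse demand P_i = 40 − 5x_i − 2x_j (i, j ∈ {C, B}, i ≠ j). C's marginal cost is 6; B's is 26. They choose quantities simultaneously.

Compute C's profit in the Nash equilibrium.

52.8125

Firm C's profit: π = x_C(40 − 5x_C − 2x_B) − 6x_C.
∂π/∂x_C = 34 − 10x_C − 2x_B = 0 ⇒ x_C = 3.4 − 0.2x_B.
Similarly x_B = 1.4 − 0.2x_C.
Substituting the second reaction function into the first: x_C = 3.4 − 0.2(1.4 − 0.2x_C), which gives 0.96x_C = 3.12 ⇒ x_C = 3.25.
Then x_B = 1.4 − 0.2·3.25 = 0.75.
P_C = 40 − 5·3.25 − 2·0.75 = 22.25.
Profit = (22.25 − 6)·3.25 = 52.8125.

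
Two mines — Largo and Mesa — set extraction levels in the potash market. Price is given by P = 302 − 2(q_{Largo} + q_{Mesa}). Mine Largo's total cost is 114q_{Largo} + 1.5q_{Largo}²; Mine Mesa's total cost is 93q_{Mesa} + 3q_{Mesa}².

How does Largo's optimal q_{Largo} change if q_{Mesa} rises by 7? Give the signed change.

Mine Largo's profit: π = q_{Largo}(302 − 2(q_{Largo} + q_{Mesa})) − 114q_{Largo} − 1.5q_{Largo}².
∂π/∂q_{Largo} = 188 − 7q_{Largo} − 2q_{Mesa} = 0, so q_{Largo} = 188/7 − (2/7)q_{Mesa}.
The reaction-function slope is −2/7, so a 7-unit rise in q_{Mesa} moves q_{Largo} by −2/7 × 7 = −2. Largo's best response falls — the actions are strategic substitutes.

-2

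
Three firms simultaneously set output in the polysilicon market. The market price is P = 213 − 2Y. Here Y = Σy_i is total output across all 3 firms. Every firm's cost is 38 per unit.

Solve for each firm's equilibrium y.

21.875

A representative firm's profit is π_i = y_i(213 − 2Y) − 38y_i, with Y = y_i + Σ_{j≠i} y_j.
First-order condition: 175 − 4y_i − 2Σ_{j≠i} y_j = 0.
With identical firms, set every y_j = y: then 175 − 4y − 4y = 0, i.e. y = 175/8 = 21.875.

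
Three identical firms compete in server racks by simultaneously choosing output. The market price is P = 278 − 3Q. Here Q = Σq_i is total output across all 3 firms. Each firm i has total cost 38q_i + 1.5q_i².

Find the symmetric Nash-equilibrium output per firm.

16

A representative firm's profit is π_i = q_i(278 − 3Q) − 38q_i − 1.5q_i², with Q = q_i + Σ_{j≠i} q_j.
First-order condition: 240 − 9q_i − 3Σ_{j≠i} q_j = 0.
In a symmetric equilibrium every firm chooses the same q, so Σ_{j≠i} q_j = 2q. The condition becomes 240 − 15q = 0, giving q = 240/15 = 16.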